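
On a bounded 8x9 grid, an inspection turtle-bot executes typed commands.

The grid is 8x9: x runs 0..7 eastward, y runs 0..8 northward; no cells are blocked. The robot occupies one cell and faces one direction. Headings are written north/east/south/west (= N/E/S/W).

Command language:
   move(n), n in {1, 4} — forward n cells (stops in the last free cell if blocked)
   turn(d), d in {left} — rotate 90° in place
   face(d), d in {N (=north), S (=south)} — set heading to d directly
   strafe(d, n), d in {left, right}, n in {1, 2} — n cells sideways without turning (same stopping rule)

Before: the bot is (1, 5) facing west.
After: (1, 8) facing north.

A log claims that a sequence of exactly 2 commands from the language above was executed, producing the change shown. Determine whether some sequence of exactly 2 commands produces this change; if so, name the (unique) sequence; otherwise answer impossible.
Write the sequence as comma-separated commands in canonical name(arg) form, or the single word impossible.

key: order matters: swapping face(N) and move(4) lands elsewhere
from: (1, 5) facing west
1. face(N) → (1, 5) facing north
2. move(4) → (1, 8) facing north
uniquely the one of 81 2-step routes that fits.

face(N), move(4)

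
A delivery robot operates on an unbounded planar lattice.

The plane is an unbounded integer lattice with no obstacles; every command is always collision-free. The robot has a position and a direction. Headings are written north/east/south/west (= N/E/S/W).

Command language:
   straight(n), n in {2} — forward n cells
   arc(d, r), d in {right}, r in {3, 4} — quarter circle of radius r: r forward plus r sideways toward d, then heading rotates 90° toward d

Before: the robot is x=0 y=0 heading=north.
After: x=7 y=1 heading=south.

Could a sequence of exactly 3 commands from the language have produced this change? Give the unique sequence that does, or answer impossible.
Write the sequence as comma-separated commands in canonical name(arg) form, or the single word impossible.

straight(2), arc(right, 3), arc(right, 4)

key: order matters: swapping straight(2) and arc(right, 4) lands elsewhere
begin: x=0 y=0 heading=north
step 1 (straight(2)): x=0 y=2 heading=north
step 2 (arc(right, 3)): x=3 y=5 heading=east
step 3 (arc(right, 4)): x=7 y=1 heading=south
no rival 3-sequence matches.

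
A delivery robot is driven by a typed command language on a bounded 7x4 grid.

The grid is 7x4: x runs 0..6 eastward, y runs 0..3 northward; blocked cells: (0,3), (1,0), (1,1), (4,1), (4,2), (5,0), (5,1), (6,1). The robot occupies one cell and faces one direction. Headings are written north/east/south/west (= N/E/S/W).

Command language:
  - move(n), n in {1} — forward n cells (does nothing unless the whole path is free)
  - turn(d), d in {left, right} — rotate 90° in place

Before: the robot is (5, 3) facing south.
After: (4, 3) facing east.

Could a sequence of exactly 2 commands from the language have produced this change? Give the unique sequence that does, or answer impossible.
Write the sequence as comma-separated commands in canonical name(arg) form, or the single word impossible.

no 2-step route produces this change.

impossible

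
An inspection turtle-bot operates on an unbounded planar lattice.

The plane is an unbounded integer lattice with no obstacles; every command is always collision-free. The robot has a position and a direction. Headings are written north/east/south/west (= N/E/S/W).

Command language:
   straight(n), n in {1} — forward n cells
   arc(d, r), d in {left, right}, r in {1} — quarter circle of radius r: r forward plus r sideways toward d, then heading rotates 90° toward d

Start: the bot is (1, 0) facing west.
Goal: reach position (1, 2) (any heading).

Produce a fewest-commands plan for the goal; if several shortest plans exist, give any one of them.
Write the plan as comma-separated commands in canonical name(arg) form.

from: (1, 0) facing west
1. arc(right, 1) → (0, 1) facing north
2. arc(right, 1) → (1, 2) facing east
shorter routes all fall short; 2 is best.

arc(right, 1), arc(right, 1)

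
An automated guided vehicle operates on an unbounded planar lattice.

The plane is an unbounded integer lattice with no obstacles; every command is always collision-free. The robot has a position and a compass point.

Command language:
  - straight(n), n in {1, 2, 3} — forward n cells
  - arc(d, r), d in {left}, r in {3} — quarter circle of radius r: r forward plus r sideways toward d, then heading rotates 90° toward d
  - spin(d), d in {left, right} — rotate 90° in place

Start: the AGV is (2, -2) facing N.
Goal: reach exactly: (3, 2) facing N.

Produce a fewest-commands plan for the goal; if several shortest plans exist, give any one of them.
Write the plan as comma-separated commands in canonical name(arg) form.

from: (2, -2) facing N
step 1 (spin(right)): (2, -2) facing E
step 2 (straight(1)): (3, -2) facing E
step 3 (spin(left)): (3, -2) facing N
step 4 (straight(2)): (3, 0) facing N
step 5 (straight(2)): (3, 2) facing N
nothing shorter than 5 reaches the goal.

spin(right), straight(1), spin(left), straight(2), straight(2)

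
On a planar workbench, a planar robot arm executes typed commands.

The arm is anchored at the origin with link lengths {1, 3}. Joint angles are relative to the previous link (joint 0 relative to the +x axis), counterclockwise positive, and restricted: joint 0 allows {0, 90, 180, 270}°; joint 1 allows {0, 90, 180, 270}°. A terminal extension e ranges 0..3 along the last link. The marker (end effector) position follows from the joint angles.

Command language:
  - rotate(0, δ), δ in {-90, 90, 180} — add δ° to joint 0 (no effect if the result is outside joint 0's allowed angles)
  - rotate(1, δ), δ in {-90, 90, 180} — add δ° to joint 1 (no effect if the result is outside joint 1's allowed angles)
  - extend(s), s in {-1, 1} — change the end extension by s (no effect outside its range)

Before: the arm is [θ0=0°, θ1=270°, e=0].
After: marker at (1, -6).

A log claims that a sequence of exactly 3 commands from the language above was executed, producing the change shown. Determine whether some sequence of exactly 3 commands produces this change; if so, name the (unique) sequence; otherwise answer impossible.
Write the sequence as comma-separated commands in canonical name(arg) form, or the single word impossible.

extend(1), extend(1), extend(1)

begin: [θ0=0°, θ1=270°, e=0]
t=1 extend(1) ⇒ [θ0=0°, θ1=270°, e=1]
t=2 extend(1) ⇒ [θ0=0°, θ1=270°, e=2]
t=3 extend(1) ⇒ [θ0=0°, θ1=270°, e=3]
all 512 alternatives checked — unique.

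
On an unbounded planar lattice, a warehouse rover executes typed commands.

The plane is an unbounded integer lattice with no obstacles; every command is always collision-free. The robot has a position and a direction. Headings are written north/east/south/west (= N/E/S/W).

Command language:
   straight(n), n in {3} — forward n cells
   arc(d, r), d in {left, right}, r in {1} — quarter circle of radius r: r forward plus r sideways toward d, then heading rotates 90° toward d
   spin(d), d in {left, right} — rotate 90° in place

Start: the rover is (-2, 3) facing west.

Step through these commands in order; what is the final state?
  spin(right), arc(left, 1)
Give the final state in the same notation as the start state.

begin: (-2, 3) facing west
t=1 spin(right) ⇒ (-2, 3) facing north
t=2 arc(left, 1) ⇒ (-3, 4) facing west

(-3, 4) facing west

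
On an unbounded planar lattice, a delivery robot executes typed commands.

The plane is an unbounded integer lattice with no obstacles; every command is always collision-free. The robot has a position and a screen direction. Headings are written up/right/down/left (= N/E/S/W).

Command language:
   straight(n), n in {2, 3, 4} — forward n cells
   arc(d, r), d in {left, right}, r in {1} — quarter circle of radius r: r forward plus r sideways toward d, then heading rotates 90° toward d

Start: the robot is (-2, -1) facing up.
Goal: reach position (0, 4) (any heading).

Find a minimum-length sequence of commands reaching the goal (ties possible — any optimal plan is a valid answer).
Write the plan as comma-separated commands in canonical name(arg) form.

from: (-2, -1) facing up
[1] after straight(3): (-2, 2) facing up
[2] after arc(right, 1): (-1, 3) facing right
[3] after arc(left, 1): (0, 4) facing up
minimal: 3 command(s), checked below 3.

straight(3), arc(right, 1), arc(left, 1)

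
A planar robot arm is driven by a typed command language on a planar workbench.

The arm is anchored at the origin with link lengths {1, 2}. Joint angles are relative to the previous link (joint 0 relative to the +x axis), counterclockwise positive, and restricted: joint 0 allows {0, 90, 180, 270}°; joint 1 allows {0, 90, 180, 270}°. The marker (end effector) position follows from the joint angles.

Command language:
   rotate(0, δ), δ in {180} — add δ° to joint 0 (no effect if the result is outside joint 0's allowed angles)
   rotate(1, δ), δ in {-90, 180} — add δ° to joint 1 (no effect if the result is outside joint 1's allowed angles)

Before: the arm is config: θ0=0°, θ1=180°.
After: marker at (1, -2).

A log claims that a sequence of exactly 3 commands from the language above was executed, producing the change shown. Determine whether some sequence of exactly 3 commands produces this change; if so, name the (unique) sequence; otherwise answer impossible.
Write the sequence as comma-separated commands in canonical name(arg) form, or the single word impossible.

from: config: θ0=0°, θ1=180°
[1] after rotate(1, -90): config: θ0=0°, θ1=90°
[2] after rotate(1, -90): config: θ0=0°, θ1=0°
[3] after rotate(1, -90): config: θ0=0°, θ1=270°
no rival 3-sequence matches.

rotate(1, -90), rotate(1, -90), rotate(1, -90)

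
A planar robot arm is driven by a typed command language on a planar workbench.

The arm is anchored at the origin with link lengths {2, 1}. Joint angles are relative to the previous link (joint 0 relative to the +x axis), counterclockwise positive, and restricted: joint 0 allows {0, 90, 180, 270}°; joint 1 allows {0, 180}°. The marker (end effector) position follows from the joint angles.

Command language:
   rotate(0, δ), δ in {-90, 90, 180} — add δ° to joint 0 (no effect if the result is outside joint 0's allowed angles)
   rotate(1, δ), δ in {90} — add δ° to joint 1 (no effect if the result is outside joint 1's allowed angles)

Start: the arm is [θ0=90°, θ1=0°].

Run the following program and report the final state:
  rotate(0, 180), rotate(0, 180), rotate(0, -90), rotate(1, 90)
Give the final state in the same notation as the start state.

[θ0=0°, θ1=0°]

t0: [θ0=90°, θ1=0°]
t=1 rotate(0, 180) ⇒ [θ0=270°, θ1=0°]
t=2 rotate(0, 180) ⇒ [θ0=90°, θ1=0°]
t=3 rotate(0, -90) ⇒ [θ0=0°, θ1=0°]
t=4 rotate(1, 90) ⇒ [θ0=0°, θ1=0°]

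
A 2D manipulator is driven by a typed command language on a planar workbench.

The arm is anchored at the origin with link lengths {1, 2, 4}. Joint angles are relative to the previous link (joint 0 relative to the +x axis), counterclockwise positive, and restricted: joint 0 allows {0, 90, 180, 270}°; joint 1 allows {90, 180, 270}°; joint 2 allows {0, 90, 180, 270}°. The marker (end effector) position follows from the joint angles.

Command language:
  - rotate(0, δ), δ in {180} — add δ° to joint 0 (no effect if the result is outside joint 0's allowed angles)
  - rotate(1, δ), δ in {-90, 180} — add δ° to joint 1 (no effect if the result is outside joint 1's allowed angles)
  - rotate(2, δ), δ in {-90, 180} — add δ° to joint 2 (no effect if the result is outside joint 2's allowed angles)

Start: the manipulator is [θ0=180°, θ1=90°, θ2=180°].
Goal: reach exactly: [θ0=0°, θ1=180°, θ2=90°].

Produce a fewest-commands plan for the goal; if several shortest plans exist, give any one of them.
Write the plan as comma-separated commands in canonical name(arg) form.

begin: [θ0=180°, θ1=90°, θ2=180°]
1. rotate(0, 180) → [θ0=0°, θ1=90°, θ2=180°]
2. rotate(2, -90) → [θ0=0°, θ1=90°, θ2=90°]
3. rotate(1, 180) → [θ0=0°, θ1=270°, θ2=90°]
4. rotate(1, -90) → [θ0=0°, θ1=180°, θ2=90°]
minimal: 4 command(s), checked below 4.

rotate(0, 180), rotate(2, -90), rotate(1, 180), rotate(1, -90)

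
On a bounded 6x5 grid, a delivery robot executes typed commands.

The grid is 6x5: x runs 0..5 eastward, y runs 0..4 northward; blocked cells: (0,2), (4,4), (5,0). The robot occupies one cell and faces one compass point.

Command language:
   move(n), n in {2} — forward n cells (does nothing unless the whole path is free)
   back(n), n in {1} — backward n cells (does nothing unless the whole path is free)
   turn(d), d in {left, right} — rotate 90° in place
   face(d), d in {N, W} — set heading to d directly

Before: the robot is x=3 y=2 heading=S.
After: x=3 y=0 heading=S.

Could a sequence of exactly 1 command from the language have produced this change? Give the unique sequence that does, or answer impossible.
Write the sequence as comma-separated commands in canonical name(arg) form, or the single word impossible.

move(2)

key: heading stays S — the single command does not turn
from: x=3 y=2 heading=S
step 1 (move(2)): x=3 y=0 heading=S
no rival 1-sequence matches.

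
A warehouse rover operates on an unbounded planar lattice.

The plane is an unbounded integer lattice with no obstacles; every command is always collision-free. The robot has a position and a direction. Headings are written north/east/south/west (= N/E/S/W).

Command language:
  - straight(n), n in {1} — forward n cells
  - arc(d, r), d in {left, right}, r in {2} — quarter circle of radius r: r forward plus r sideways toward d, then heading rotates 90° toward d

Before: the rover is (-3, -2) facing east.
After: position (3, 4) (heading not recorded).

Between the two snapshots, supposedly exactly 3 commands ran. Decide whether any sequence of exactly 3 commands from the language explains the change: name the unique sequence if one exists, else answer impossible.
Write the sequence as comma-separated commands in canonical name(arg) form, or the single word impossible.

arc(left, 2), arc(right, 2), arc(left, 2)

t0: (-3, -2) facing east
[1] after arc(left, 2): (-1, 0) facing north
[2] after arc(right, 2): (1, 2) facing east
[3] after arc(left, 2): (3, 4) facing north
all 27 alternatives checked — unique.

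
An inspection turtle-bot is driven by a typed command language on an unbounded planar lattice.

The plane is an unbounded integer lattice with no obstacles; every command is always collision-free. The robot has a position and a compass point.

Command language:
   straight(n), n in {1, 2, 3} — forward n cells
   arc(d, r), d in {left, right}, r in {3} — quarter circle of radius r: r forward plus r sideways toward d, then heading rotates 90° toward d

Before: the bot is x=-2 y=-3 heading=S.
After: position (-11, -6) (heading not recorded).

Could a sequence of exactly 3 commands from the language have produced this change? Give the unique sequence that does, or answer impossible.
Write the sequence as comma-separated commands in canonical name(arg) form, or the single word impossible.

key: order matters: swapping arc(right, 3) and straight(3) lands elsewhere
begin: x=-2 y=-3 heading=S
1. arc(right, 3) → x=-5 y=-6 heading=W
2. straight(3) → x=-8 y=-6 heading=W
3. straight(3) → x=-11 y=-6 heading=W
uniquely the one of 125 3-step routes that fits.

arc(right, 3), straight(3), straight(3)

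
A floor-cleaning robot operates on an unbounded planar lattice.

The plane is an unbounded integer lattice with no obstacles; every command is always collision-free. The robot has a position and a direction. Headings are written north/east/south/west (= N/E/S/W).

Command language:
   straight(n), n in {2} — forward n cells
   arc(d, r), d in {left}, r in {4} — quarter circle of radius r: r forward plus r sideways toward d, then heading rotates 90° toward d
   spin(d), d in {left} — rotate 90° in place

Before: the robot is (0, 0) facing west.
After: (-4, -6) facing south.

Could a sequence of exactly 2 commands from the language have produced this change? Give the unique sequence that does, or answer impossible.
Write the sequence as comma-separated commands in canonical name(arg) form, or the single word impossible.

key: cell and facing (now S) both changed — the 2 commands mix motion and turning
begin: (0, 0) facing west
t=1 arc(left, 4) ⇒ (-4, -4) facing south
t=2 straight(2) ⇒ (-4, -6) facing south
no other 2-command option fits: unique.

arc(left, 4), straight(2)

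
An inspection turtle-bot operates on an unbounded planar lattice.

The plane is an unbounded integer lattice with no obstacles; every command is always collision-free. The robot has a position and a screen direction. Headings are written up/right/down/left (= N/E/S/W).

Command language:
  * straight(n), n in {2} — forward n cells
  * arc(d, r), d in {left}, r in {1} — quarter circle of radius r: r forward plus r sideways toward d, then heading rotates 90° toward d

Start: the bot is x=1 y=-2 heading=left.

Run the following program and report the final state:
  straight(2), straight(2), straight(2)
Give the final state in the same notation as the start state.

x=-5 y=-2 heading=left

from: x=1 y=-2 heading=left
t=1 straight(2) ⇒ x=-1 y=-2 heading=left
t=2 straight(2) ⇒ x=-3 y=-2 heading=left
t=3 straight(2) ⇒ x=-5 y=-2 heading=left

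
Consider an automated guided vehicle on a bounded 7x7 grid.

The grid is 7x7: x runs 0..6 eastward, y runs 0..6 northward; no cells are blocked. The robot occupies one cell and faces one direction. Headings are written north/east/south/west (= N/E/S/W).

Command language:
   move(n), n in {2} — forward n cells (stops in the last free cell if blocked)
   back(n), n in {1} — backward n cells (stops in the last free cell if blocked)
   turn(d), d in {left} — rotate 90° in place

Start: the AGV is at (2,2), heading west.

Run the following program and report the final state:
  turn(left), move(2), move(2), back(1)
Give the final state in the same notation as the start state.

at (2,1), heading south

start: at (2,2), heading west
step 1 (turn(left)): at (2,2), heading south
step 2 (move(2)): at (2,0), heading south
step 3 (move(2)): at (2,0), heading south
step 4 (back(1)): at (2,1), heading south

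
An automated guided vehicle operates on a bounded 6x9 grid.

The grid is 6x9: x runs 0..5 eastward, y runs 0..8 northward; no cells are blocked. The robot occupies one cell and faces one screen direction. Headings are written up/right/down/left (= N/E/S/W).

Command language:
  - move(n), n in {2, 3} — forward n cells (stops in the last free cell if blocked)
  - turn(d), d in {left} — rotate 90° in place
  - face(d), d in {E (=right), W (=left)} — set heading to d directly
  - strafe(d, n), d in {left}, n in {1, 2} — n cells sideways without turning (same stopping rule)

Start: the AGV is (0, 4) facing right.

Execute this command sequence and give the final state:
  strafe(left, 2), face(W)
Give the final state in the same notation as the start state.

(0, 6) facing left

from: (0, 4) facing right
1. strafe(left, 2) → (0, 6) facing right
2. face(W) → (0, 6) facing left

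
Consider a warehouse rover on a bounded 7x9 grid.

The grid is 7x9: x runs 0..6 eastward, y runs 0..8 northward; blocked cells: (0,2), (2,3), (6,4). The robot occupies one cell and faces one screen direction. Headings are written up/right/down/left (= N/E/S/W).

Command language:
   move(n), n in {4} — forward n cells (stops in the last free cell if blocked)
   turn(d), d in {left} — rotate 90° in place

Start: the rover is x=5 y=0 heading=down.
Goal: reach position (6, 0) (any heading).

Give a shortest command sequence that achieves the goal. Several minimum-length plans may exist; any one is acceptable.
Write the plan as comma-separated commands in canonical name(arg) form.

start: x=5 y=0 heading=down
1. turn(left) → x=5 y=0 heading=right
2. move(4) → x=6 y=0 heading=right
shorter routes all fall short; 2 is best.

turn(left), move(4)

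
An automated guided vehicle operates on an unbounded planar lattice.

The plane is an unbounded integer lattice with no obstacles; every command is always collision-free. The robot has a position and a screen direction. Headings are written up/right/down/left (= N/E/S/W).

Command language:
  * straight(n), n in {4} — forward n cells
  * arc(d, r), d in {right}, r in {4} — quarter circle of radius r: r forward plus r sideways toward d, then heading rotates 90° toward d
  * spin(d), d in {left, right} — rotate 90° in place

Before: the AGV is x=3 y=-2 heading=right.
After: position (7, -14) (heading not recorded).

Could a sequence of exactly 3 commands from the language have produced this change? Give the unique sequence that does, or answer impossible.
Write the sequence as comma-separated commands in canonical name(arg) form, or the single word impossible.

arc(right, 4), straight(4), straight(4)

key: order matters: swapping arc(right, 4) and straight(4) lands elsewhere
initial: x=3 y=-2 heading=right
step 1 (arc(right, 4)): x=7 y=-6 heading=down
step 2 (straight(4)): x=7 y=-10 heading=down
step 3 (straight(4)): x=7 y=-14 heading=down
no other 3-command option fits: unique.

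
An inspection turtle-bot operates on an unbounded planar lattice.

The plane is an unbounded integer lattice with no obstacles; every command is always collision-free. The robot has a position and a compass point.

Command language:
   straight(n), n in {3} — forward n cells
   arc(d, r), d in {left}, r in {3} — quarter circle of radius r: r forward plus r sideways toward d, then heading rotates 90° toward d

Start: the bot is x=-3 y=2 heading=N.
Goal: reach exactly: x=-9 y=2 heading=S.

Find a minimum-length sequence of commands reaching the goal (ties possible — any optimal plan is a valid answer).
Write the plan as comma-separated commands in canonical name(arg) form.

arc(left, 3), arc(left, 3)

initial: x=-3 y=2 heading=N
1. arc(left, 3) → x=-6 y=5 heading=W
2. arc(left, 3) → x=-9 y=2 heading=S
no 1-step plan works, so 2 is optimal.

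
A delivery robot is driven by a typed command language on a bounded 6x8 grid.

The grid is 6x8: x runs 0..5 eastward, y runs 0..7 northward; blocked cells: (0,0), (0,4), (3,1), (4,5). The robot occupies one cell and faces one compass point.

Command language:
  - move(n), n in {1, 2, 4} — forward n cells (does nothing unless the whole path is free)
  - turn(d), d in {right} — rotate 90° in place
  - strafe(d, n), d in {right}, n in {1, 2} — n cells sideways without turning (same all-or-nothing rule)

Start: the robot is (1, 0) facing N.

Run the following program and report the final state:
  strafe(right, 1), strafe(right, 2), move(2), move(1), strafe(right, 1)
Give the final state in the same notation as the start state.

t0: (1, 0) facing N
step 1 (strafe(right, 1)): (2, 0) facing N
step 2 (strafe(right, 2)): (4, 0) facing N
step 3 (move(2)): (4, 2) facing N
step 4 (move(1)): (4, 3) facing N
step 5 (strafe(right, 1)): (5, 3) facing N

(5, 3) facing N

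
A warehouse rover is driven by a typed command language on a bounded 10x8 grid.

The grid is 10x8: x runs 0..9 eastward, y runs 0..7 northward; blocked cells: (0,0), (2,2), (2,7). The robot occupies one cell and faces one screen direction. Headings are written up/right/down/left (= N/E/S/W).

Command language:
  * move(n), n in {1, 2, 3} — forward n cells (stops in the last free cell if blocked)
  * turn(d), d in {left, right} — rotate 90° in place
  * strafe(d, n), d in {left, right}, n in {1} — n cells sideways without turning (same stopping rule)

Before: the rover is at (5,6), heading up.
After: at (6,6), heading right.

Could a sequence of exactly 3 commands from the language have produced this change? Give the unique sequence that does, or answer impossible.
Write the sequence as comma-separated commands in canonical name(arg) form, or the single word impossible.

strafe(left, 1), turn(right), move(2)

key: running move(2) before strafe(left, 1) would end elsewhere — order is forced
t0: at (5,6), heading up
1. strafe(left, 1) → at (4,6), heading up
2. turn(right) → at (4,6), heading right
3. move(2) → at (6,6), heading right
no other 3-command option fits: unique.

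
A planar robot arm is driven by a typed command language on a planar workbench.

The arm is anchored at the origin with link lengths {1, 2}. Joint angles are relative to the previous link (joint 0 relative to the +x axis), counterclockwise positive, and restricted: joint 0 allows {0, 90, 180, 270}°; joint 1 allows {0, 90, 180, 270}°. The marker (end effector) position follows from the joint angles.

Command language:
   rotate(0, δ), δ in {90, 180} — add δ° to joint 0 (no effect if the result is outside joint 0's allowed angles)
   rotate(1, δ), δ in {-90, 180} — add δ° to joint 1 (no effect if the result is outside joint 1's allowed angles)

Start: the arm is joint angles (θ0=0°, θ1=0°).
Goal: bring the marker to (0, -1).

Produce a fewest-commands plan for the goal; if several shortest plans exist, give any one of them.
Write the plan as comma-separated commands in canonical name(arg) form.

begin: joint angles (θ0=0°, θ1=0°)
1. rotate(1, 180) → joint angles (θ0=0°, θ1=180°)
2. rotate(0, 90) → joint angles (θ0=90°, θ1=180°)
minimal: 2 command(s), checked below 2.

rotate(1, 180), rotate(0, 90)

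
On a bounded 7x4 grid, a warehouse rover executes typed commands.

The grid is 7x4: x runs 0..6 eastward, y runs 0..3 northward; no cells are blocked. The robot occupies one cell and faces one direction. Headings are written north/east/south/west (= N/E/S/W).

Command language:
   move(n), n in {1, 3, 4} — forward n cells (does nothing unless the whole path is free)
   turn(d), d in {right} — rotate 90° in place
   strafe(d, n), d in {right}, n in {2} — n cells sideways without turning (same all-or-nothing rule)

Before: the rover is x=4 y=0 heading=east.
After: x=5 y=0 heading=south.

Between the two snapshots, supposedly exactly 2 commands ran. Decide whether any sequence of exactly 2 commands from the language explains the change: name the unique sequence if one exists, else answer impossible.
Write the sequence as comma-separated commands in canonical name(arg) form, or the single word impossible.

key: order matters: swapping move(1) and turn(right) lands elsewhere
t0: x=4 y=0 heading=east
t=1 move(1) ⇒ x=5 y=0 heading=east
t=2 turn(right) ⇒ x=5 y=0 heading=south
all 25 alternatives checked — unique.

move(1), turn(right)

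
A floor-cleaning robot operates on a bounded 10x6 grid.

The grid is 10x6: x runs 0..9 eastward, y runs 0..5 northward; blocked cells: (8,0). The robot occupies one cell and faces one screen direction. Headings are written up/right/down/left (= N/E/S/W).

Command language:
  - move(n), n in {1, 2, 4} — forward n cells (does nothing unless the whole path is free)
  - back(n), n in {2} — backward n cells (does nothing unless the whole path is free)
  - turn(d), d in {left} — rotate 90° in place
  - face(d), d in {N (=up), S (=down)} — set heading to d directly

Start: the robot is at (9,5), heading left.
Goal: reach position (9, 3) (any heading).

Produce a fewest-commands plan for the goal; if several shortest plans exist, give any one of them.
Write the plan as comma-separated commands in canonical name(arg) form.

turn(left), move(2)

initial: at (9,5), heading left
[1] after turn(left): at (9,5), heading down
[2] after move(2): at (9,3), heading down
no 1-step plan works, so 2 is optimal.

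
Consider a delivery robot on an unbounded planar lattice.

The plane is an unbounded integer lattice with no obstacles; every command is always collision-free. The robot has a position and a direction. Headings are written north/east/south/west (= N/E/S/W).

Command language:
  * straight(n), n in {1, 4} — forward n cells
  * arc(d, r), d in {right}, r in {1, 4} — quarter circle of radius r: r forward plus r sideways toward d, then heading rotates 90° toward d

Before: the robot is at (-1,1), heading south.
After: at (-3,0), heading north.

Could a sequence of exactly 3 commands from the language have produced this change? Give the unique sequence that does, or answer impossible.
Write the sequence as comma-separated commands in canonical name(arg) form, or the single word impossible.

straight(1), arc(right, 1), arc(right, 1)

key: order matters: swapping straight(1) and arc(right, 1) lands elsewhere
t0: at (-1,1), heading south
step 1 (straight(1)): at (-1,0), heading south
step 2 (arc(right, 1)): at (-2,-1), heading west
step 3 (arc(right, 1)): at (-3,0), heading north
uniquely the one of 64 3-step routes that fits.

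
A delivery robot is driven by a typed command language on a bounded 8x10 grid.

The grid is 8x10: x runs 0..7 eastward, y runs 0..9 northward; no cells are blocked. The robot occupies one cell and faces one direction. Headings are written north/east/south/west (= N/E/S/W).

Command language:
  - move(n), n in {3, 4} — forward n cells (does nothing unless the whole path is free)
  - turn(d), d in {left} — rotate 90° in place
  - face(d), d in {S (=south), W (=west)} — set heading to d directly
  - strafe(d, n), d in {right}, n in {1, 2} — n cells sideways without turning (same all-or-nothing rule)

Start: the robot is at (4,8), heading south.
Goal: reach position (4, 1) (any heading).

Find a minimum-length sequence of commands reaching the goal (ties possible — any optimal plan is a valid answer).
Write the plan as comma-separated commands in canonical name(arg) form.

start: at (4,8), heading south
[1] after move(4): at (4,4), heading south
[2] after move(3): at (4,1), heading south
nothing shorter than 2 reaches the goal.

move(4), move(3)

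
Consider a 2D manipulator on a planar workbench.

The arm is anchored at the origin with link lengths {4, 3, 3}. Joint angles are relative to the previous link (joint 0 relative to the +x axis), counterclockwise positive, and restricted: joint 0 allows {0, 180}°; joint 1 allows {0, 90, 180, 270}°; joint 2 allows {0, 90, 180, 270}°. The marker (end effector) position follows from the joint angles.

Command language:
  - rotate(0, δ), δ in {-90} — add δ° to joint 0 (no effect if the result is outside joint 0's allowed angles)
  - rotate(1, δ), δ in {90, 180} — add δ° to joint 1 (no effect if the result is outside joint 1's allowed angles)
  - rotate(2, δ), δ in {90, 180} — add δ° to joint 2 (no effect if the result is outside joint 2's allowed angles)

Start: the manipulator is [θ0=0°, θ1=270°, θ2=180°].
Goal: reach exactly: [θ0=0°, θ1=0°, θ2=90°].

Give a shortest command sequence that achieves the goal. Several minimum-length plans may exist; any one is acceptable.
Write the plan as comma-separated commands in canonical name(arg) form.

rotate(2, 90), rotate(1, 90), rotate(2, 180)

t0: [θ0=0°, θ1=270°, θ2=180°]
1. rotate(2, 90) → [θ0=0°, θ1=270°, θ2=270°]
2. rotate(1, 90) → [θ0=0°, θ1=0°, θ2=270°]
3. rotate(2, 180) → [θ0=0°, θ1=0°, θ2=90°]
no 2-step plan works, so 3 is optimal.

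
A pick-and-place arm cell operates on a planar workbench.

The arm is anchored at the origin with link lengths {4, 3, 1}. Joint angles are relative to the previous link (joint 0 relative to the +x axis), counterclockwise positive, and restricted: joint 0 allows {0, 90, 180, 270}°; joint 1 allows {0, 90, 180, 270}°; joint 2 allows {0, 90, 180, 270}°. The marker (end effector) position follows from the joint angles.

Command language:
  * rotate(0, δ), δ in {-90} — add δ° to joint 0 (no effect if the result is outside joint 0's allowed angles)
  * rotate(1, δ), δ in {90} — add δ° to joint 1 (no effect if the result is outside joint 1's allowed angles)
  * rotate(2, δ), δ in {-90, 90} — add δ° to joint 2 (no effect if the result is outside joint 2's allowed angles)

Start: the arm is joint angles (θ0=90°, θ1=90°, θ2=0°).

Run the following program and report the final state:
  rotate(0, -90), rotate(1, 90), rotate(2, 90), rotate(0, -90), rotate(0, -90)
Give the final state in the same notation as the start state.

t0: joint angles (θ0=90°, θ1=90°, θ2=0°)
[1] after rotate(0, -90): joint angles (θ0=0°, θ1=90°, θ2=0°)
[2] after rotate(1, 90): joint angles (θ0=0°, θ1=180°, θ2=0°)
[3] after rotate(2, 90): joint angles (θ0=0°, θ1=180°, θ2=90°)
[4] after rotate(0, -90): joint angles (θ0=270°, θ1=180°, θ2=90°)
[5] after rotate(0, -90): joint angles (θ0=180°, θ1=180°, θ2=90°)

joint angles (θ0=180°, θ1=180°, θ2=90°)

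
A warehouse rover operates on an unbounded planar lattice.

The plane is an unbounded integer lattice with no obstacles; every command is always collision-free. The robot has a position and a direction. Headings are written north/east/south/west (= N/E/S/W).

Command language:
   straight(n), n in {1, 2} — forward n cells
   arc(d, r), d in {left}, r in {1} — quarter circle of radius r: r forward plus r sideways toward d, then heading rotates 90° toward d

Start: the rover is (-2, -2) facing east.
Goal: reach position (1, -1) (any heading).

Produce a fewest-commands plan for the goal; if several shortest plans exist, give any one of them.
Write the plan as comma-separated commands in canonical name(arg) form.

from: (-2, -2) facing east
step 1 (straight(2)): (0, -2) facing east
step 2 (arc(left, 1)): (1, -1) facing north
shorter routes all fall short; 2 is best.

straight(2), arc(left, 1)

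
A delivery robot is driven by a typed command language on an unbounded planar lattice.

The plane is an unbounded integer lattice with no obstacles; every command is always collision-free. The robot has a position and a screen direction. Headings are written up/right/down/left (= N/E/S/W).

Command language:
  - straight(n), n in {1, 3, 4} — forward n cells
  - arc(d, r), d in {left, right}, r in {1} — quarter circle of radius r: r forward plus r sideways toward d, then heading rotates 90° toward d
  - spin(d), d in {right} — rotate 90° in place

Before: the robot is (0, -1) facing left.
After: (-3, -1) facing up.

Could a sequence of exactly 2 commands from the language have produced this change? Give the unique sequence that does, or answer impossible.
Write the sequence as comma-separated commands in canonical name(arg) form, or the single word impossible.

key: running spin(right) before straight(3) would end elsewhere — order is forced
from: (0, -1) facing left
1. straight(3) → (-3, -1) facing left
2. spin(right) → (-3, -1) facing up
uniquely the one of 36 2-step routes that fits.

straight(3), spin(right)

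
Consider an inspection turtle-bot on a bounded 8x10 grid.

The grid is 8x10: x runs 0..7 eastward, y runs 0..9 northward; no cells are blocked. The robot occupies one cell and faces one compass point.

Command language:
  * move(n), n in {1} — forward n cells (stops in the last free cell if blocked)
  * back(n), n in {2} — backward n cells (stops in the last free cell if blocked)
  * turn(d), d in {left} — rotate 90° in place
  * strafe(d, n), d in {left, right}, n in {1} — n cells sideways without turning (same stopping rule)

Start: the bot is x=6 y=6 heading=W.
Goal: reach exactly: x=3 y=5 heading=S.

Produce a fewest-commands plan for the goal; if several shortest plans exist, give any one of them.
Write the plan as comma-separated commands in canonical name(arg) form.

from: x=6 y=6 heading=W
step 1 (strafe(left, 1)): x=6 y=5 heading=W
step 2 (turn(left)): x=6 y=5 heading=S
step 3 (strafe(right, 1)): x=5 y=5 heading=S
step 4 (strafe(right, 1)): x=4 y=5 heading=S
step 5 (strafe(right, 1)): x=3 y=5 heading=S
shorter routes all fall short; 5 is best.

strafe(left, 1), turn(left), strafe(right, 1), strafe(right, 1), strafe(right, 1)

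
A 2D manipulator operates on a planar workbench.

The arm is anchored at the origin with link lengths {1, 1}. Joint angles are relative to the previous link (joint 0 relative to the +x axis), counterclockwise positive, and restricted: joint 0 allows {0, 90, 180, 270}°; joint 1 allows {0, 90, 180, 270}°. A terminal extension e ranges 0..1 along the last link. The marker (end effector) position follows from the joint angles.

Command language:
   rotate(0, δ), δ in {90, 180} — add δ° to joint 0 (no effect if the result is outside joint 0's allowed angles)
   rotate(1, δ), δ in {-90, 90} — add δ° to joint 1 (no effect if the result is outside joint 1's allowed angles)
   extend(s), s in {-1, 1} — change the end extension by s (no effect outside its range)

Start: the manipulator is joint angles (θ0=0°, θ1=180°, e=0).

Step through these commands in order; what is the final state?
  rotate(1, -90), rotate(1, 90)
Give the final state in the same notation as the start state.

joint angles (θ0=0°, θ1=180°, e=0)

begin: joint angles (θ0=0°, θ1=180°, e=0)
step 1 (rotate(1, -90)): joint angles (θ0=0°, θ1=90°, e=0)
step 2 (rotate(1, 90)): joint angles (θ0=0°, θ1=180°, e=0)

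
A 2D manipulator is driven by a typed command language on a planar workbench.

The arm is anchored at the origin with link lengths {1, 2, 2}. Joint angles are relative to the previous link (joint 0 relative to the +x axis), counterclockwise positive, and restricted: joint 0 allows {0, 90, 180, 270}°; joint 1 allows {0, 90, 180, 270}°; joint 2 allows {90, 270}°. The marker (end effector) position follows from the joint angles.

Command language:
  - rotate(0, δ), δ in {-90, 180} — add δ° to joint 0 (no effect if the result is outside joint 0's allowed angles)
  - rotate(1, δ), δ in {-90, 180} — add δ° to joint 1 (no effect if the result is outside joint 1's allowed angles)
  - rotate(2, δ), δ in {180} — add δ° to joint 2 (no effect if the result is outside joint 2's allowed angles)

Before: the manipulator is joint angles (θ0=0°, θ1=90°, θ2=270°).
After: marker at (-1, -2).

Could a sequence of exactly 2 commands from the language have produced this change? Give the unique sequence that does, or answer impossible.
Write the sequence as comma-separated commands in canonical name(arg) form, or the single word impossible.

start: joint angles (θ0=0°, θ1=90°, θ2=270°)
t=1 rotate(1, -90) ⇒ joint angles (θ0=0°, θ1=0°, θ2=270°)
t=2 rotate(1, -90) ⇒ joint angles (θ0=0°, θ1=270°, θ2=270°)
no rival 2-sequence matches.

rotate(1, -90), rotate(1, -90)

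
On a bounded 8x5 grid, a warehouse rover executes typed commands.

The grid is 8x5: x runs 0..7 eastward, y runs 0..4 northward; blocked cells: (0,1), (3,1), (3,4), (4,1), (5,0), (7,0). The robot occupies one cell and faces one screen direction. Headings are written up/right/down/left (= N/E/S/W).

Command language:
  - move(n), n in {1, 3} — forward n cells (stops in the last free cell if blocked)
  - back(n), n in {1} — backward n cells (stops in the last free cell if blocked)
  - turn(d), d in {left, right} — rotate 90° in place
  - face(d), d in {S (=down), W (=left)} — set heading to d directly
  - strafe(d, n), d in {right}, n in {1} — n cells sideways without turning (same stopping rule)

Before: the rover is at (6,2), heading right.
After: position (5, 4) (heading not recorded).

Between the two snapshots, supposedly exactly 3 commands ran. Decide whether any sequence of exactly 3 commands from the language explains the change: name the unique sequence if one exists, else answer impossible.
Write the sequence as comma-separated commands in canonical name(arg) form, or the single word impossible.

back(1), turn(left), move(3)

key: order matters: swapping back(1) and move(3) lands elsewhere
from: at (6,2), heading right
1. back(1) → at (5,2), heading right
2. turn(left) → at (5,2), heading up
3. move(3) → at (5,4), heading up
no other 3-command option fits: unique.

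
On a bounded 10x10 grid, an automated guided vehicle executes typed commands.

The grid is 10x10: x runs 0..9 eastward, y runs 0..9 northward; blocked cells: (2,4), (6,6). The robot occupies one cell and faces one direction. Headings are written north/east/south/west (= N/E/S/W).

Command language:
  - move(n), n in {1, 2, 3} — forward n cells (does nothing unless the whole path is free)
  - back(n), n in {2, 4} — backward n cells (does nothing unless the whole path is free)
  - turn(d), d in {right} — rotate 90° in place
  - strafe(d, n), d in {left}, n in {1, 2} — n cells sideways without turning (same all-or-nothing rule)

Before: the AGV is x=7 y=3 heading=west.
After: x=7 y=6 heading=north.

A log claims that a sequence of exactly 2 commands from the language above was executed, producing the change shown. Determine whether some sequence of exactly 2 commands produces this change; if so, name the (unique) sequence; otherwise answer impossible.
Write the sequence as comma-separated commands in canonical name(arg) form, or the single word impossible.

turn(right), move(3)

key: position moved to (7,6) AND the heading swung to N — translation plus rotation needed
from: x=7 y=3 heading=west
step 1 (turn(right)): x=7 y=3 heading=north
step 2 (move(3)): x=7 y=6 heading=north
uniquely the one of 64 2-step routes that fits.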